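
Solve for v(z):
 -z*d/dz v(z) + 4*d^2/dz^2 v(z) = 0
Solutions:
 v(z) = C1 + C2*erfi(sqrt(2)*z/4)


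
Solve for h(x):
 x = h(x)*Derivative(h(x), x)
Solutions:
 h(x) = -sqrt(C1 + x^2)
 h(x) = sqrt(C1 + x^2)


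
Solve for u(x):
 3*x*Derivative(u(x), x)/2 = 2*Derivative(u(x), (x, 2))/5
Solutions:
 u(x) = C1 + C2*erfi(sqrt(30)*x/4)


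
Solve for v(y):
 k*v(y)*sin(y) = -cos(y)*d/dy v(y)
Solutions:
 v(y) = C1*exp(k*log(cos(y)))


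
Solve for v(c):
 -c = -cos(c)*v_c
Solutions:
 v(c) = C1 + Integral(c/cos(c), c)


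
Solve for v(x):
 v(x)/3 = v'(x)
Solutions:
 v(x) = C1*exp(x/3)


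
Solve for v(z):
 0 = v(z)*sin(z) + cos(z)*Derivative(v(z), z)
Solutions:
 v(z) = C1*cos(z)


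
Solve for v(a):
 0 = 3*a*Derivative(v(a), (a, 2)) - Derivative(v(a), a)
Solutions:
 v(a) = C1 + C2*a^(4/3)


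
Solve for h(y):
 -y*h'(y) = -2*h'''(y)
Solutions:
 h(y) = C1 + Integral(C2*airyai(2^(2/3)*y/2) + C3*airybi(2^(2/3)*y/2), y)


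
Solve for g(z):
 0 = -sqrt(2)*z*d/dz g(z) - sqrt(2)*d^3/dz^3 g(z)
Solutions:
 g(z) = C1 + Integral(C2*airyai(-z) + C3*airybi(-z), z)


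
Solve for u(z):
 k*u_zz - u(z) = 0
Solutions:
 u(z) = C1*exp(-z*sqrt(1/k)) + C2*exp(z*sqrt(1/k))


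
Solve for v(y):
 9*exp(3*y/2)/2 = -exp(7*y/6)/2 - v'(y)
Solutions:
 v(y) = C1 - 3*exp(7*y/6)/7 - 3*exp(3*y/2)


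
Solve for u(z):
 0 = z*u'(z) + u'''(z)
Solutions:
 u(z) = C1 + Integral(C2*airyai(-z) + C3*airybi(-z), z)


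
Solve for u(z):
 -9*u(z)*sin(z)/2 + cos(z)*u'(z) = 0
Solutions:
 u(z) = C1/cos(z)^(9/2)


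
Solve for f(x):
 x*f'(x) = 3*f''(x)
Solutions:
 f(x) = C1 + C2*erfi(sqrt(6)*x/6)


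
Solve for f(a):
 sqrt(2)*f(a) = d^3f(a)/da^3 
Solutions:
 f(a) = C3*exp(2^(1/6)*a) + (C1*sin(2^(1/6)*sqrt(3)*a/2) + C2*cos(2^(1/6)*sqrt(3)*a/2))*exp(-2^(1/6)*a/2)


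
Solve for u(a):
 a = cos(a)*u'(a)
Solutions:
 u(a) = C1 + Integral(a/cos(a), a)


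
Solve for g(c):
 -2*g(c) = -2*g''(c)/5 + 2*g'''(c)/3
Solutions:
 g(c) = C1*exp(c*(2*2^(1/3)/(5*sqrt(5565) + 373)^(1/3) + 4 + 2^(2/3)*(5*sqrt(5565) + 373)^(1/3))/20)*sin(2^(1/3)*sqrt(3)*c*(-2^(1/3)*(5*sqrt(5565) + 373)^(1/3) + 2/(5*sqrt(5565) + 373)^(1/3))/20) + C2*exp(c*(2*2^(1/3)/(5*sqrt(5565) + 373)^(1/3) + 4 + 2^(2/3)*(5*sqrt(5565) + 373)^(1/3))/20)*cos(2^(1/3)*sqrt(3)*c*(-2^(1/3)*(5*sqrt(5565) + 373)^(1/3) + 2/(5*sqrt(5565) + 373)^(1/3))/20) + C3*exp(c*(-2^(2/3)*(5*sqrt(5565) + 373)^(1/3) - 2*2^(1/3)/(5*sqrt(5565) + 373)^(1/3) + 2)/10)


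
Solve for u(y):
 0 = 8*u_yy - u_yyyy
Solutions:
 u(y) = C1 + C2*y + C3*exp(-2*sqrt(2)*y) + C4*exp(2*sqrt(2)*y)


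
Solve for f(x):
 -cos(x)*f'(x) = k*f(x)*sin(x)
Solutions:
 f(x) = C1*exp(k*log(cos(x)))


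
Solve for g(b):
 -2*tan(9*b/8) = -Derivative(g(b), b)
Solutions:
 g(b) = C1 - 16*log(cos(9*b/8))/9


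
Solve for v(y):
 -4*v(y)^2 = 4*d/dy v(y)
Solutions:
 v(y) = 1/(C1 + y)


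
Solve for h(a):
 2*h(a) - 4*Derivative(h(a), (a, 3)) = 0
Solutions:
 h(a) = C3*exp(2^(2/3)*a/2) + (C1*sin(2^(2/3)*sqrt(3)*a/4) + C2*cos(2^(2/3)*sqrt(3)*a/4))*exp(-2^(2/3)*a/4)


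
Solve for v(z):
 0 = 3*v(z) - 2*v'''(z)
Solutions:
 v(z) = C3*exp(2^(2/3)*3^(1/3)*z/2) + (C1*sin(2^(2/3)*3^(5/6)*z/4) + C2*cos(2^(2/3)*3^(5/6)*z/4))*exp(-2^(2/3)*3^(1/3)*z/4)


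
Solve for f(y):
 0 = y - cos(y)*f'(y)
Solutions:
 f(y) = C1 + Integral(y/cos(y), y)


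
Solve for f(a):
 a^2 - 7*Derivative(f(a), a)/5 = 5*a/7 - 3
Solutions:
 f(a) = C1 + 5*a^3/21 - 25*a^2/98 + 15*a/7


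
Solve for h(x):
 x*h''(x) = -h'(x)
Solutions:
 h(x) = C1 + C2*log(x)


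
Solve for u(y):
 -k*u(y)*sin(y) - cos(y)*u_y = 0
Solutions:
 u(y) = C1*exp(k*log(cos(y)))


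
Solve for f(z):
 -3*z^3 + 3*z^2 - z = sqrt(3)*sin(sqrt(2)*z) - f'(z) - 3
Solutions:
 f(z) = C1 + 3*z^4/4 - z^3 + z^2/2 - 3*z - sqrt(6)*cos(sqrt(2)*z)/2


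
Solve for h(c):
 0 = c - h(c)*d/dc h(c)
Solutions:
 h(c) = -sqrt(C1 + c^2)
 h(c) = sqrt(C1 + c^2)


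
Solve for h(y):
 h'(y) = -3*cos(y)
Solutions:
 h(y) = C1 - 3*sin(y)


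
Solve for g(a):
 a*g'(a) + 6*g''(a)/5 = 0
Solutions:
 g(a) = C1 + C2*erf(sqrt(15)*a/6)


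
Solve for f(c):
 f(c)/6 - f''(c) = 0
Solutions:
 f(c) = C1*exp(-sqrt(6)*c/6) + C2*exp(sqrt(6)*c/6)


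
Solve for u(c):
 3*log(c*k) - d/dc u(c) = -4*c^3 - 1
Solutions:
 u(c) = C1 + c^4 + 3*c*log(c*k) - 2*c


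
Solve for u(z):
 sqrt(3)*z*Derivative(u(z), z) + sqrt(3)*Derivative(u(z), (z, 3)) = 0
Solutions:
 u(z) = C1 + Integral(C2*airyai(-z) + C3*airybi(-z), z)


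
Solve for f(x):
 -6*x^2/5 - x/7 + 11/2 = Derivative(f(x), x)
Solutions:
 f(x) = C1 - 2*x^3/5 - x^2/14 + 11*x/2


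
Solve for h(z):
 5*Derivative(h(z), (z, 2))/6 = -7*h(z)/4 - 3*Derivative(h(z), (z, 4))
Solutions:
 h(z) = (C1*sin(sqrt(2)*3^(3/4)*7^(1/4)*z*cos(atan(sqrt(731)/5)/2)/6) + C2*cos(sqrt(2)*3^(3/4)*7^(1/4)*z*cos(atan(sqrt(731)/5)/2)/6))*exp(-sqrt(2)*3^(3/4)*7^(1/4)*z*sin(atan(sqrt(731)/5)/2)/6) + (C3*sin(sqrt(2)*3^(3/4)*7^(1/4)*z*cos(atan(sqrt(731)/5)/2)/6) + C4*cos(sqrt(2)*3^(3/4)*7^(1/4)*z*cos(atan(sqrt(731)/5)/2)/6))*exp(sqrt(2)*3^(3/4)*7^(1/4)*z*sin(atan(sqrt(731)/5)/2)/6)


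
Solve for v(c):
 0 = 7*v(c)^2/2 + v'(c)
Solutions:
 v(c) = 2/(C1 + 7*c)


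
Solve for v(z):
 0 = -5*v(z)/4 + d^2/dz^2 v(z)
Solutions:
 v(z) = C1*exp(-sqrt(5)*z/2) + C2*exp(sqrt(5)*z/2)


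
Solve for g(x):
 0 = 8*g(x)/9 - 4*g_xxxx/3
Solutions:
 g(x) = C1*exp(-2^(1/4)*3^(3/4)*x/3) + C2*exp(2^(1/4)*3^(3/4)*x/3) + C3*sin(2^(1/4)*3^(3/4)*x/3) + C4*cos(2^(1/4)*3^(3/4)*x/3)


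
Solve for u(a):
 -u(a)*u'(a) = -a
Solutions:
 u(a) = -sqrt(C1 + a^2)
 u(a) = sqrt(C1 + a^2)


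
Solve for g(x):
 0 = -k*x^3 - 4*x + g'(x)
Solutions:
 g(x) = C1 + k*x^4/4 + 2*x^2


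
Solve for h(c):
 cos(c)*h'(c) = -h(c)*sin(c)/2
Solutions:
 h(c) = C1*sqrt(cos(c))


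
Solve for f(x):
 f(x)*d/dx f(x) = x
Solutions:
 f(x) = -sqrt(C1 + x^2)
 f(x) = sqrt(C1 + x^2)


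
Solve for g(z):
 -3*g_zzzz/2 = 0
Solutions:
 g(z) = C1 + C2*z + C3*z^2 + C4*z^3


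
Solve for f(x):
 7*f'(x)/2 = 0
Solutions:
 f(x) = C1


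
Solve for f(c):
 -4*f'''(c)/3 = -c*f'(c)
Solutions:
 f(c) = C1 + Integral(C2*airyai(6^(1/3)*c/2) + C3*airybi(6^(1/3)*c/2), c)


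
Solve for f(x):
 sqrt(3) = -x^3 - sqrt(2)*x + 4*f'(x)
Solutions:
 f(x) = C1 + x^4/16 + sqrt(2)*x^2/8 + sqrt(3)*x/4


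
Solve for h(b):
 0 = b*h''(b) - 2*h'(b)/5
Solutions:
 h(b) = C1 + C2*b^(7/5)


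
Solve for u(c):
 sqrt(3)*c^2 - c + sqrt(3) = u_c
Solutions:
 u(c) = C1 + sqrt(3)*c^3/3 - c^2/2 + sqrt(3)*c


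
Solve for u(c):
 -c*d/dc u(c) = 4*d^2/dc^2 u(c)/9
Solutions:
 u(c) = C1 + C2*erf(3*sqrt(2)*c/4)


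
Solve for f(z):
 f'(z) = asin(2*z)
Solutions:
 f(z) = C1 + z*asin(2*z) + sqrt(1 - 4*z^2)/2


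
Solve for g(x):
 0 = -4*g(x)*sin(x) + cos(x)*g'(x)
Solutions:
 g(x) = C1/cos(x)^4


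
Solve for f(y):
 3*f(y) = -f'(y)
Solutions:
 f(y) = C1*exp(-3*y)


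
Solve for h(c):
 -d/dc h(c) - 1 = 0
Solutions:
 h(c) = C1 - c


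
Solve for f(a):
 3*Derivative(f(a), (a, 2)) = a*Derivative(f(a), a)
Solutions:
 f(a) = C1 + C2*erfi(sqrt(6)*a/6)


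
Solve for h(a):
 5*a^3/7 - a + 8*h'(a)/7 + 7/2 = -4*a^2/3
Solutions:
 h(a) = C1 - 5*a^4/32 - 7*a^3/18 + 7*a^2/16 - 49*a/16


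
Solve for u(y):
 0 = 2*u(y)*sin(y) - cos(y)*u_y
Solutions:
 u(y) = C1/cos(y)^2


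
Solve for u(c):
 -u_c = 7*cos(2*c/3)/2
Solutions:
 u(c) = C1 - 21*sin(2*c/3)/4


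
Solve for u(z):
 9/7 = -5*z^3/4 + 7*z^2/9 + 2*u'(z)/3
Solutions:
 u(z) = C1 + 15*z^4/32 - 7*z^3/18 + 27*z/14


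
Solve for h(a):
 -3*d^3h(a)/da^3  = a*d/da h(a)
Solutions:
 h(a) = C1 + Integral(C2*airyai(-3^(2/3)*a/3) + C3*airybi(-3^(2/3)*a/3), a)


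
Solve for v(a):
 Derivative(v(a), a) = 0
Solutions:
 v(a) = C1


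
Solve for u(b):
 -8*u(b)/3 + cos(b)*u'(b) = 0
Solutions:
 u(b) = C1*(sin(b) + 1)^(4/3)/(sin(b) - 1)^(4/3)


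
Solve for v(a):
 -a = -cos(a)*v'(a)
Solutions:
 v(a) = C1 + Integral(a/cos(a), a)


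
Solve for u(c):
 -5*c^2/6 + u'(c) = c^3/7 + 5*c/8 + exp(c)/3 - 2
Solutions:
 u(c) = C1 + c^4/28 + 5*c^3/18 + 5*c^2/16 - 2*c + exp(c)/3


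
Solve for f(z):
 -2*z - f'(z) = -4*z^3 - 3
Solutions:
 f(z) = C1 + z^4 - z^2 + 3*z


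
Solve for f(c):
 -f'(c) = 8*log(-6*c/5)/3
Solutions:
 f(c) = C1 - 8*c*log(-c)/3 + 8*c*(-log(6) + 1 + log(5))/3


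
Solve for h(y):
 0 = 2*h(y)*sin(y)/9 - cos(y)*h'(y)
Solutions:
 h(y) = C1/cos(y)^(2/9)


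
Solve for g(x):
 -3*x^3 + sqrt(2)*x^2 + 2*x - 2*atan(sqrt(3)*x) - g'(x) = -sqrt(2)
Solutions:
 g(x) = C1 - 3*x^4/4 + sqrt(2)*x^3/3 + x^2 - 2*x*atan(sqrt(3)*x) + sqrt(2)*x + sqrt(3)*log(3*x^2 + 1)/3


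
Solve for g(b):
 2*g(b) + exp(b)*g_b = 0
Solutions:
 g(b) = C1*exp(2*exp(-b))


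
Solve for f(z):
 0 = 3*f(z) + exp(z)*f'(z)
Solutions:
 f(z) = C1*exp(3*exp(-z))


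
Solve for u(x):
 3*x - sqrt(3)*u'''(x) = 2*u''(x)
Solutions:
 u(x) = C1 + C2*x + C3*exp(-2*sqrt(3)*x/3) + x^3/4 - 3*sqrt(3)*x^2/8


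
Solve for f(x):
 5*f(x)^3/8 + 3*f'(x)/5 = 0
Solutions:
 f(x) = -2*sqrt(3)*sqrt(-1/(C1 - 25*x))
 f(x) = 2*sqrt(3)*sqrt(-1/(C1 - 25*x))


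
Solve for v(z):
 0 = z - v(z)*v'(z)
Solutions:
 v(z) = -sqrt(C1 + z^2)
 v(z) = sqrt(C1 + z^2)


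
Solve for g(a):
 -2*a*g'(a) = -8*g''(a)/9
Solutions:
 g(a) = C1 + C2*erfi(3*sqrt(2)*a/4)


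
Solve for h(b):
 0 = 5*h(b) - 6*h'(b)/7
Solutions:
 h(b) = C1*exp(35*b/6)


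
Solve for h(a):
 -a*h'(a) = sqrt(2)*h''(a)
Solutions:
 h(a) = C1 + C2*erf(2^(1/4)*a/2)


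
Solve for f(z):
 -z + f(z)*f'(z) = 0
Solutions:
 f(z) = -sqrt(C1 + z^2)
 f(z) = sqrt(C1 + z^2)


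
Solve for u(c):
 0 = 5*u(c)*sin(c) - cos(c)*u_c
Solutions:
 u(c) = C1/cos(c)^5


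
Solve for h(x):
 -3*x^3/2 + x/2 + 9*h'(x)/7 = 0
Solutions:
 h(x) = C1 + 7*x^4/24 - 7*x^2/36


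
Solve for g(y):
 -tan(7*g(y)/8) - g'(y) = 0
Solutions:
 g(y) = -8*asin(C1*exp(-7*y/8))/7 + 8*pi/7
 g(y) = 8*asin(C1*exp(-7*y/8))/7


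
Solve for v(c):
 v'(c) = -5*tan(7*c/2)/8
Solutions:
 v(c) = C1 + 5*log(cos(7*c/2))/28


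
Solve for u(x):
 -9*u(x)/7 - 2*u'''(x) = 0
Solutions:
 u(x) = C3*exp(-42^(2/3)*x/14) + (C1*sin(3*14^(2/3)*3^(1/6)*x/28) + C2*cos(3*14^(2/3)*3^(1/6)*x/28))*exp(42^(2/3)*x/28)


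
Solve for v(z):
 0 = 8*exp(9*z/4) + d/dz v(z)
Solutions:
 v(z) = C1 - 32*exp(9*z/4)/9


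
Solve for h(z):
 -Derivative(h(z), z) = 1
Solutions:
 h(z) = C1 - z


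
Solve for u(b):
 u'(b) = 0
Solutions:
 u(b) = C1


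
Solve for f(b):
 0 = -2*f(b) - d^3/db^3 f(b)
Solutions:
 f(b) = C3*exp(-2^(1/3)*b) + (C1*sin(2^(1/3)*sqrt(3)*b/2) + C2*cos(2^(1/3)*sqrt(3)*b/2))*exp(2^(1/3)*b/2)


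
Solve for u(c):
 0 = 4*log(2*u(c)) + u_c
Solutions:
 Integral(1/(log(_y) + log(2)), (_y, u(c)))/4 = C1 - c


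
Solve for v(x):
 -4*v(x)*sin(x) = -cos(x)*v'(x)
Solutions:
 v(x) = C1/cos(x)^4


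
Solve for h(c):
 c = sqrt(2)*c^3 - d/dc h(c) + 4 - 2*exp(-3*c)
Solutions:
 h(c) = C1 + sqrt(2)*c^4/4 - c^2/2 + 4*c + 2*exp(-3*c)/3


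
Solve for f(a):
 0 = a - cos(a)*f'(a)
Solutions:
 f(a) = C1 + Integral(a/cos(a), a)


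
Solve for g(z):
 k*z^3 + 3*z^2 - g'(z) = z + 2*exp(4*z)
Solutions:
 g(z) = C1 + k*z^4/4 + z^3 - z^2/2 - exp(4*z)/2


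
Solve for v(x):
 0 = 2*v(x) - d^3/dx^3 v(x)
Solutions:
 v(x) = C3*exp(2^(1/3)*x) + (C1*sin(2^(1/3)*sqrt(3)*x/2) + C2*cos(2^(1/3)*sqrt(3)*x/2))*exp(-2^(1/3)*x/2)


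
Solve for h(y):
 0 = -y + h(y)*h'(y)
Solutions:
 h(y) = -sqrt(C1 + y^2)
 h(y) = sqrt(C1 + y^2)


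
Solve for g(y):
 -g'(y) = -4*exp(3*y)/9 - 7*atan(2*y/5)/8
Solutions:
 g(y) = C1 + 7*y*atan(2*y/5)/8 + 4*exp(3*y)/27 - 35*log(4*y^2 + 25)/32


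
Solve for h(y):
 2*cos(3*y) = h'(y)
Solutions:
 h(y) = C1 + 2*sin(3*y)/3


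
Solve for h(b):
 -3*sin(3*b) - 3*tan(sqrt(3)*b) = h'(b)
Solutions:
 h(b) = C1 + sqrt(3)*log(cos(sqrt(3)*b)) + cos(3*b)


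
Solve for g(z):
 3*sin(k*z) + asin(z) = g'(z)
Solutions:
 g(z) = C1 + z*asin(z) + sqrt(1 - z^2) + 3*Piecewise((-cos(k*z)/k, Ne(k, 0)), (0, True))


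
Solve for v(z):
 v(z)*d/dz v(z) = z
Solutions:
 v(z) = -sqrt(C1 + z^2)
 v(z) = sqrt(C1 + z^2)


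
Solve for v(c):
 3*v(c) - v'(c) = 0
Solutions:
 v(c) = C1*exp(3*c)


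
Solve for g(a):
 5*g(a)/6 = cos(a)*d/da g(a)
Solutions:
 g(a) = C1*(sin(a) + 1)^(5/12)/(sin(a) - 1)^(5/12)


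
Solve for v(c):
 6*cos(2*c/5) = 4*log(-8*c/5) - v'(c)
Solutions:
 v(c) = C1 + 4*c*log(-c) - 4*c*log(5) - 4*c + 12*c*log(2) - 15*sin(2*c/5)


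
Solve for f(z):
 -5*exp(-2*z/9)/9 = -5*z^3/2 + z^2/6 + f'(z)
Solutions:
 f(z) = C1 + 5*z^4/8 - z^3/18 + 5*exp(-2*z/9)/2


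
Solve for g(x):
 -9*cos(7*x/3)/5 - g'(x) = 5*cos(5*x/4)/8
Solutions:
 g(x) = C1 - sin(5*x/4)/2 - 27*sin(7*x/3)/35


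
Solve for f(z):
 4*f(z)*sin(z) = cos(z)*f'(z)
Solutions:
 f(z) = C1/cos(z)^4


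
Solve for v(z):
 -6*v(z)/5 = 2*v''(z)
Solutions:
 v(z) = C1*sin(sqrt(15)*z/5) + C2*cos(sqrt(15)*z/5)


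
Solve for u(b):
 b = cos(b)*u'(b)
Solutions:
 u(b) = C1 + Integral(b/cos(b), b)


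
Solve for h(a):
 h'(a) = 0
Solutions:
 h(a) = C1


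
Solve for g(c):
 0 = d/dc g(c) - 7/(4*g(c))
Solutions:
 g(c) = -sqrt(C1 + 14*c)/2
 g(c) = sqrt(C1 + 14*c)/2


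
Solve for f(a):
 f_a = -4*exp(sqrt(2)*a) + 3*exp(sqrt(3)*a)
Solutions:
 f(a) = C1 - 2*sqrt(2)*exp(sqrt(2)*a) + sqrt(3)*exp(sqrt(3)*a)


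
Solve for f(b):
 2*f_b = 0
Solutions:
 f(b) = C1


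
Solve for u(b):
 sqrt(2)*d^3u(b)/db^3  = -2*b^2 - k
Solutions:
 u(b) = C1 + C2*b + C3*b^2 - sqrt(2)*b^5/60 - sqrt(2)*b^3*k/12


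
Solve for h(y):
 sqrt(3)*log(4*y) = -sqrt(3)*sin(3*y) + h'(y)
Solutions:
 h(y) = C1 + sqrt(3)*y*(log(y) - 1) + 2*sqrt(3)*y*log(2) - sqrt(3)*cos(3*y)/3


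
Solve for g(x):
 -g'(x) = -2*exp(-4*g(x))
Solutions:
 g(x) = log(-I*(C1 + 8*x)^(1/4))
 g(x) = log(I*(C1 + 8*x)^(1/4))
 g(x) = log(-(C1 + 8*x)^(1/4))
 g(x) = log(C1 + 8*x)/4


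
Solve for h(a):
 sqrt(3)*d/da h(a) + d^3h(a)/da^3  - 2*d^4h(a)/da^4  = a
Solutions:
 h(a) = C1 + C2*exp(a*(-(1 + 54*sqrt(3) + sqrt(-1 + (1 + 54*sqrt(3))^2))^(1/3) - 1/(1 + 54*sqrt(3) + sqrt(-1 + (1 + 54*sqrt(3))^2))^(1/3) + 2)/12)*sin(sqrt(3)*a*(-(1 + 54*sqrt(3) + sqrt(-1 + (1 + 54*sqrt(3))^2))^(1/3) + (1 + 54*sqrt(3) + sqrt(-1 + (1 + 54*sqrt(3))^2))^(-1/3))/12) + C3*exp(a*(-(1 + 54*sqrt(3) + sqrt(-1 + (1 + 54*sqrt(3))^2))^(1/3) - 1/(1 + 54*sqrt(3) + sqrt(-1 + (1 + 54*sqrt(3))^2))^(1/3) + 2)/12)*cos(sqrt(3)*a*(-(1 + 54*sqrt(3) + sqrt(-1 + (1 + 54*sqrt(3))^2))^(1/3) + (1 + 54*sqrt(3) + sqrt(-1 + (1 + 54*sqrt(3))^2))^(-1/3))/12) + C4*exp(a*((1 + 54*sqrt(3) + sqrt(-1 + (1 + 54*sqrt(3))^2))^(-1/3) + 1 + (1 + 54*sqrt(3) + sqrt(-1 + (1 + 54*sqrt(3))^2))^(1/3))/6) + sqrt(3)*a^2/6


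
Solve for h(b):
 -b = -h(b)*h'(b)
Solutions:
 h(b) = -sqrt(C1 + b^2)
 h(b) = sqrt(C1 + b^2)


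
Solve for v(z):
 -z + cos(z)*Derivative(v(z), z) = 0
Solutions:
 v(z) = C1 + Integral(z/cos(z), z)


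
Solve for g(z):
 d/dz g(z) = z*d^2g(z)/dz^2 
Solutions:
 g(z) = C1 + C2*z^2


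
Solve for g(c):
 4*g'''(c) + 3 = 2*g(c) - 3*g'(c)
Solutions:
 g(c) = C3*exp(c/2) + (C1*sin(sqrt(15)*c/4) + C2*cos(sqrt(15)*c/4))*exp(-c/4) + 3/2


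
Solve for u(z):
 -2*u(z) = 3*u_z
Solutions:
 u(z) = C1*exp(-2*z/3)


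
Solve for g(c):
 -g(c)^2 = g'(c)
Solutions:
 g(c) = 1/(C1 + c)


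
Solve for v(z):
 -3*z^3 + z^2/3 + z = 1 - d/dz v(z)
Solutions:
 v(z) = C1 + 3*z^4/4 - z^3/9 - z^2/2 + z


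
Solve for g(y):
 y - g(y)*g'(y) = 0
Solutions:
 g(y) = -sqrt(C1 + y^2)
 g(y) = sqrt(C1 + y^2)


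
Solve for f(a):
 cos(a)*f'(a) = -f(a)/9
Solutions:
 f(a) = C1*(sin(a) - 1)^(1/18)/(sin(a) + 1)^(1/18)


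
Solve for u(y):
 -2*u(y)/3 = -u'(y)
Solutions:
 u(y) = C1*exp(2*y/3)


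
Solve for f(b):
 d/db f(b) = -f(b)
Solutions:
 f(b) = C1*exp(-b)


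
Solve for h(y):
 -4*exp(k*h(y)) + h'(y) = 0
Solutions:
 h(y) = Piecewise((log(-1/(C1*k + 4*k*y))/k, Ne(k, 0)), (nan, True))
 h(y) = Piecewise((C1 + 4*y, Eq(k, 0)), (nan, True))


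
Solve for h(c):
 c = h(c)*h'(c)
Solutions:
 h(c) = -sqrt(C1 + c^2)
 h(c) = sqrt(C1 + c^2)


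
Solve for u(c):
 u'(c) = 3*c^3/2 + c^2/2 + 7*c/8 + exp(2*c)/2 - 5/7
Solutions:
 u(c) = C1 + 3*c^4/8 + c^3/6 + 7*c^2/16 - 5*c/7 + exp(2*c)/4


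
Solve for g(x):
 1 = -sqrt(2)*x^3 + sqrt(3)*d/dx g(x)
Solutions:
 g(x) = C1 + sqrt(6)*x^4/12 + sqrt(3)*x/3


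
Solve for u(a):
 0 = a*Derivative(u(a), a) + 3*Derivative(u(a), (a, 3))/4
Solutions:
 u(a) = C1 + Integral(C2*airyai(-6^(2/3)*a/3) + C3*airybi(-6^(2/3)*a/3), a)


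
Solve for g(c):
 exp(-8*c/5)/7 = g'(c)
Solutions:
 g(c) = C1 - 5*exp(-8*c/5)/56


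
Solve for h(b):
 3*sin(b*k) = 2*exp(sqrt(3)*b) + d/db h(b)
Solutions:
 h(b) = C1 - 2*sqrt(3)*exp(sqrt(3)*b)/3 - 3*cos(b*k)/k


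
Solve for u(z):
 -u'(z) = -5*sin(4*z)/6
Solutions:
 u(z) = C1 - 5*cos(4*z)/24


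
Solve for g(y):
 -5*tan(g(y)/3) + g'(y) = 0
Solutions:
 g(y) = -3*asin(C1*exp(5*y/3)) + 3*pi
 g(y) = 3*asin(C1*exp(5*y/3))


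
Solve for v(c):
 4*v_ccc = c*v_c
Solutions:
 v(c) = C1 + Integral(C2*airyai(2^(1/3)*c/2) + C3*airybi(2^(1/3)*c/2), c)


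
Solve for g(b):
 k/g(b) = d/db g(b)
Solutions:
 g(b) = -sqrt(C1 + 2*b*k)
 g(b) = sqrt(C1 + 2*b*k)


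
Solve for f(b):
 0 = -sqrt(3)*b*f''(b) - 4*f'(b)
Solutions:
 f(b) = C1 + C2*b^(1 - 4*sqrt(3)/3)


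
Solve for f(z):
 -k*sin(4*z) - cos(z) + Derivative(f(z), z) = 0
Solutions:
 f(z) = C1 - k*cos(4*z)/4 + sin(z)


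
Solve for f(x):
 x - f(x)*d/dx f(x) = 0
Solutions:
 f(x) = -sqrt(C1 + x^2)
 f(x) = sqrt(C1 + x^2)


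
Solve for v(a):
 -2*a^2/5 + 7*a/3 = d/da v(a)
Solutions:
 v(a) = C1 - 2*a^3/15 + 7*a^2/6


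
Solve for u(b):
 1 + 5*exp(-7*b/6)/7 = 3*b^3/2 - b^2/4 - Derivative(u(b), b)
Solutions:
 u(b) = C1 + 3*b^4/8 - b^3/12 - b + 30*exp(-7*b/6)/49


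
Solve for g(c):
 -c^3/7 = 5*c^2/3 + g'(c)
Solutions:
 g(c) = C1 - c^4/28 - 5*c^3/9


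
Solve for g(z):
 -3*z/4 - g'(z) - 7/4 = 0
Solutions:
 g(z) = C1 - 3*z^2/8 - 7*z/4


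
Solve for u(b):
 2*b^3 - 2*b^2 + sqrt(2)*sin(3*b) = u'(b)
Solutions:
 u(b) = C1 + b^4/2 - 2*b^3/3 - sqrt(2)*cos(3*b)/3


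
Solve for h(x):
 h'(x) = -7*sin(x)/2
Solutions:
 h(x) = C1 + 7*cos(x)/2


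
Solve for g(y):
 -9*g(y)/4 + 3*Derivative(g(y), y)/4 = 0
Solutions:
 g(y) = C1*exp(3*y)


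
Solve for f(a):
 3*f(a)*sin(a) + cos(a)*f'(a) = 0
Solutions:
 f(a) = C1*cos(a)^3


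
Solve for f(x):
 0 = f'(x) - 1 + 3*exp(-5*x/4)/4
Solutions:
 f(x) = C1 + x + 3*exp(-5*x/4)/5


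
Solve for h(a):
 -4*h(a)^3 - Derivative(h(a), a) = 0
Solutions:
 h(a) = -sqrt(2)*sqrt(-1/(C1 - 4*a))/2
 h(a) = sqrt(2)*sqrt(-1/(C1 - 4*a))/2


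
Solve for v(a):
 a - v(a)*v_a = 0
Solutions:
 v(a) = -sqrt(C1 + a^2)
 v(a) = sqrt(C1 + a^2)


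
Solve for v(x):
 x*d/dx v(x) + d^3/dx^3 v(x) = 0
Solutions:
 v(x) = C1 + Integral(C2*airyai(-x) + C3*airybi(-x), x)


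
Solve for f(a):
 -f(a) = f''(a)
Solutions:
 f(a) = C1*sin(a) + C2*cos(a)


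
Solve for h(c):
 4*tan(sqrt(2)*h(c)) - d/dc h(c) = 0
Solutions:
 h(c) = sqrt(2)*(pi - asin(C1*exp(4*sqrt(2)*c)))/2
 h(c) = sqrt(2)*asin(C1*exp(4*sqrt(2)*c))/2


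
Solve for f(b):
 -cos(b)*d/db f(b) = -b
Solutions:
 f(b) = C1 + Integral(b/cos(b), b)


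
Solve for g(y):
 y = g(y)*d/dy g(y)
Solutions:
 g(y) = -sqrt(C1 + y^2)
 g(y) = sqrt(C1 + y^2)


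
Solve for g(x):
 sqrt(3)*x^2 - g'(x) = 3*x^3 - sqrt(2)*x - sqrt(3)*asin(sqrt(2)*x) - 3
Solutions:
 g(x) = C1 - 3*x^4/4 + sqrt(3)*x^3/3 + sqrt(2)*x^2/2 + 3*x + sqrt(3)*(x*asin(sqrt(2)*x) + sqrt(2)*sqrt(1 - 2*x^2)/2)


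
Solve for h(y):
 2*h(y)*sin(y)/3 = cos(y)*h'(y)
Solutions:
 h(y) = C1/cos(y)^(2/3)


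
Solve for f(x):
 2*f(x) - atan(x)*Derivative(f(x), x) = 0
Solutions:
 f(x) = C1*exp(2*Integral(1/atan(x), x))


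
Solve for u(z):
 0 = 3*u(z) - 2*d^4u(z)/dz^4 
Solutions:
 u(z) = C1*exp(-2^(3/4)*3^(1/4)*z/2) + C2*exp(2^(3/4)*3^(1/4)*z/2) + C3*sin(2^(3/4)*3^(1/4)*z/2) + C4*cos(2^(3/4)*3^(1/4)*z/2)


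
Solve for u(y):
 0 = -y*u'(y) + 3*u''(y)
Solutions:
 u(y) = C1 + C2*erfi(sqrt(6)*y/6)


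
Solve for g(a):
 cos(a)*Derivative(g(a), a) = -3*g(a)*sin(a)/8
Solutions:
 g(a) = C1*cos(a)^(3/8)


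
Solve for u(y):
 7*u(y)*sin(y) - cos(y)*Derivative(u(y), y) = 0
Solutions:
 u(y) = C1/cos(y)^7


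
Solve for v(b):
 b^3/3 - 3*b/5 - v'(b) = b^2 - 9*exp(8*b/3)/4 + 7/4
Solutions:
 v(b) = C1 + b^4/12 - b^3/3 - 3*b^2/10 - 7*b/4 + 27*exp(8*b/3)/32


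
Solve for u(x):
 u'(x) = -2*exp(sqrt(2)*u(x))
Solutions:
 u(x) = sqrt(2)*(2*log(1/(C1 + 2*x)) - log(2))/4


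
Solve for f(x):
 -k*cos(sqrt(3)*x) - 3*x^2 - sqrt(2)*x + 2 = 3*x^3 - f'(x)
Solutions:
 f(x) = C1 + sqrt(3)*k*sin(sqrt(3)*x)/3 + 3*x^4/4 + x^3 + sqrt(2)*x^2/2 - 2*x


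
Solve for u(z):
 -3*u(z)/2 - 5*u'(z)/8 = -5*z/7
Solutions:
 u(z) = C1*exp(-12*z/5) + 10*z/21 - 25/126


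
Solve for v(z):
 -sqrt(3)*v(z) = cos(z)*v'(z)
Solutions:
 v(z) = C1*(sin(z) - 1)^(sqrt(3)/2)/(sin(z) + 1)^(sqrt(3)/2)


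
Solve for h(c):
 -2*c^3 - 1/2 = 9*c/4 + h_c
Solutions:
 h(c) = C1 - c^4/2 - 9*c^2/8 - c/2


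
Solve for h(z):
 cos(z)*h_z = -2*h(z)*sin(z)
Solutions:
 h(z) = C1*cos(z)^2


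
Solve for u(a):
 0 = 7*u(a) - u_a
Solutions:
 u(a) = C1*exp(7*a)


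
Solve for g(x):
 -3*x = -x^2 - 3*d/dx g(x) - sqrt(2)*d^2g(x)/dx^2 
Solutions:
 g(x) = C1 + C2*exp(-3*sqrt(2)*x/2) - x^3/9 + sqrt(2)*x^2/9 + x^2/2 - sqrt(2)*x/3 - 4*x/27


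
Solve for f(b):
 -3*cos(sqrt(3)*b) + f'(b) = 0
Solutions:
 f(b) = C1 + sqrt(3)*sin(sqrt(3)*b)


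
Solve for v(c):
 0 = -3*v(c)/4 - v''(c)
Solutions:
 v(c) = C1*sin(sqrt(3)*c/2) + C2*cos(sqrt(3)*c/2)


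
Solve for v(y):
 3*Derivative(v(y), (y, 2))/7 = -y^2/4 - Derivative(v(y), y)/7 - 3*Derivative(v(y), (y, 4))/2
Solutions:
 v(y) = C1 + C2*exp(-21^(1/3)*y*(-(21 + sqrt(609))^(1/3) + 2*21^(1/3)/(21 + sqrt(609))^(1/3))/42)*sin(3^(1/6)*7^(1/3)*y*(6*7^(1/3)/(21 + sqrt(609))^(1/3) + 3^(2/3)*(21 + sqrt(609))^(1/3))/42) + C3*exp(-21^(1/3)*y*(-(21 + sqrt(609))^(1/3) + 2*21^(1/3)/(21 + sqrt(609))^(1/3))/42)*cos(3^(1/6)*7^(1/3)*y*(6*7^(1/3)/(21 + sqrt(609))^(1/3) + 3^(2/3)*(21 + sqrt(609))^(1/3))/42) + C4*exp(21^(1/3)*y*(-(21 + sqrt(609))^(1/3) + 2*21^(1/3)/(21 + sqrt(609))^(1/3))/21) - 7*y^3/12 + 21*y^2/4 - 63*y/2


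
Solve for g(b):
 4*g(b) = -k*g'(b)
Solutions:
 g(b) = C1*exp(-4*b/k)


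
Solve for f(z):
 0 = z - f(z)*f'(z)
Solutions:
 f(z) = -sqrt(C1 + z^2)
 f(z) = sqrt(C1 + z^2)


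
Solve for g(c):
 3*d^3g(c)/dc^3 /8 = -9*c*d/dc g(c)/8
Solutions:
 g(c) = C1 + Integral(C2*airyai(-3^(1/3)*c) + C3*airybi(-3^(1/3)*c), c)


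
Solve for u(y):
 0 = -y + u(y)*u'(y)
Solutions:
 u(y) = -sqrt(C1 + y^2)
 u(y) = sqrt(C1 + y^2)


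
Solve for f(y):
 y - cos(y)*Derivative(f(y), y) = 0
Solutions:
 f(y) = C1 + Integral(y/cos(y), y)


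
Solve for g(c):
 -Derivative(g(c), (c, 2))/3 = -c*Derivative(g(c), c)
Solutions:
 g(c) = C1 + C2*erfi(sqrt(6)*c/2)


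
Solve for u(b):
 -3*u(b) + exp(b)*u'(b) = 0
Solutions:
 u(b) = C1*exp(-3*exp(-b))


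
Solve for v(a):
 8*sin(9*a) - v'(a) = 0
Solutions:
 v(a) = C1 - 8*cos(9*a)/9


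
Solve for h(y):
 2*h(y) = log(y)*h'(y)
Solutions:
 h(y) = C1*exp(2*li(y))


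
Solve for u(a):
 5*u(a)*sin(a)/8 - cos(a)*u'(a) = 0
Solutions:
 u(a) = C1/cos(a)^(5/8)


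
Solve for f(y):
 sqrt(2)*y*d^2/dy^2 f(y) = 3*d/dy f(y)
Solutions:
 f(y) = C1 + C2*y^(1 + 3*sqrt(2)/2)


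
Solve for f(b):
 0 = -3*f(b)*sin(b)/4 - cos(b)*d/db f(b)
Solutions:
 f(b) = C1*cos(b)^(3/4)


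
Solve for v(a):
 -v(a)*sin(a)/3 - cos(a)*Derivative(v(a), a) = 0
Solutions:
 v(a) = C1*cos(a)^(1/3)


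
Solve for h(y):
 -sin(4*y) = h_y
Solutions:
 h(y) = C1 + cos(4*y)/4


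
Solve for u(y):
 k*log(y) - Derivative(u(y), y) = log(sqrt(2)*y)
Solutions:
 u(y) = C1 + k*y*log(y) - k*y - y*log(y) - y*log(2)/2 + y


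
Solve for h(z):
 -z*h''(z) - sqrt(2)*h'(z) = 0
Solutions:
 h(z) = C1 + C2*z^(1 - sqrt(2))


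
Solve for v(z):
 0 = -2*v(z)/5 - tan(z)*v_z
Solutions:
 v(z) = C1/sin(z)^(2/5)


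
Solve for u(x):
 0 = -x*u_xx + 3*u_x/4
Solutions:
 u(x) = C1 + C2*x^(7/4)


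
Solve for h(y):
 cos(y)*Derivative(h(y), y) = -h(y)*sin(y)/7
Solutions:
 h(y) = C1*cos(y)^(1/7)


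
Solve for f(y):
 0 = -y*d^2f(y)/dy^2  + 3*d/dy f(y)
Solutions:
 f(y) = C1 + C2*y^4


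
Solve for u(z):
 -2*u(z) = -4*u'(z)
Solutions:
 u(z) = C1*exp(z/2)


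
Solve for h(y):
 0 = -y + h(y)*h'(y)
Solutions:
 h(y) = -sqrt(C1 + y^2)
 h(y) = sqrt(C1 + y^2)


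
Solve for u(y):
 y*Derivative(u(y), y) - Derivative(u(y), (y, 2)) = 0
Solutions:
 u(y) = C1 + C2*erfi(sqrt(2)*y/2)


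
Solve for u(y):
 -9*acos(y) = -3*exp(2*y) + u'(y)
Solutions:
 u(y) = C1 - 9*y*acos(y) + 9*sqrt(1 - y^2) + 3*exp(2*y)/2


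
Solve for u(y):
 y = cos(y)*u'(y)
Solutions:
 u(y) = C1 + Integral(y/cos(y), y)


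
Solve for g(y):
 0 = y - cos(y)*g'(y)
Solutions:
 g(y) = C1 + Integral(y/cos(y), y)


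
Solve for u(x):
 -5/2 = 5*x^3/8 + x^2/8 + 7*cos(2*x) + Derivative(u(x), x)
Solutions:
 u(x) = C1 - 5*x^4/32 - x^3/24 - 5*x/2 - 7*sin(x)*cos(x)


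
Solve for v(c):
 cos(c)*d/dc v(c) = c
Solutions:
 v(c) = C1 + Integral(c/cos(c), c)


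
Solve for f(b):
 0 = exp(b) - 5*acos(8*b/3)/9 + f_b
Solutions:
 f(b) = C1 + 5*b*acos(8*b/3)/9 - 5*sqrt(9 - 64*b^2)/72 - exp(b)


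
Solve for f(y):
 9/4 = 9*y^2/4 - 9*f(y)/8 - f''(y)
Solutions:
 f(y) = C1*sin(3*sqrt(2)*y/4) + C2*cos(3*sqrt(2)*y/4) + 2*y^2 - 50/9


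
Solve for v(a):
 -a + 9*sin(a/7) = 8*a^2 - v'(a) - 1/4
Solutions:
 v(a) = C1 + 8*a^3/3 + a^2/2 - a/4 + 63*cos(a/7)


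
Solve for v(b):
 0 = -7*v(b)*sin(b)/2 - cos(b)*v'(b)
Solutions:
 v(b) = C1*cos(b)^(7/2)


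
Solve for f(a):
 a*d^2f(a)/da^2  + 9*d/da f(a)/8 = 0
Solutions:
 f(a) = C1 + C2/a^(1/8)


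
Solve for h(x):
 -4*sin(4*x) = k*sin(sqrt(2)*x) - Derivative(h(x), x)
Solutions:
 h(x) = C1 - sqrt(2)*k*cos(sqrt(2)*x)/2 - cos(4*x)


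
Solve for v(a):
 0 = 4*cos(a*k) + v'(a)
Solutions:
 v(a) = C1 - 4*sin(a*k)/k


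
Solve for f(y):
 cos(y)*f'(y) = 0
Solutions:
 f(y) = C1


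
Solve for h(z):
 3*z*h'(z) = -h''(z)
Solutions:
 h(z) = C1 + C2*erf(sqrt(6)*z/2)


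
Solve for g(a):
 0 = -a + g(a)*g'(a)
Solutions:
 g(a) = -sqrt(C1 + a^2)
 g(a) = sqrt(C1 + a^2)


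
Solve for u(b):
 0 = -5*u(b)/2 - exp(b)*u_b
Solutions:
 u(b) = C1*exp(5*exp(-b)/2)


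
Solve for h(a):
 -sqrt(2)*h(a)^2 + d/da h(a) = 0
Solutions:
 h(a) = -1/(C1 + sqrt(2)*a)


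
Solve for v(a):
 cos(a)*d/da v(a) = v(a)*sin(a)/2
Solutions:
 v(a) = C1/sqrt(cos(a))


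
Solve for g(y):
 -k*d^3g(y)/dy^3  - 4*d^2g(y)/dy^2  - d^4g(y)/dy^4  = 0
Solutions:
 g(y) = C1 + C2*y + C3*exp(y*(-k + sqrt(k^2 - 16))/2) + C4*exp(-y*(k + sqrt(k^2 - 16))/2)


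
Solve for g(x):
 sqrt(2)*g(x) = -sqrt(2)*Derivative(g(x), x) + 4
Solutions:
 g(x) = C1*exp(-x) + 2*sqrt(2)


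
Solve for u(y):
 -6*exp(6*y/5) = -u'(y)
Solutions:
 u(y) = C1 + 5*exp(6*y/5)


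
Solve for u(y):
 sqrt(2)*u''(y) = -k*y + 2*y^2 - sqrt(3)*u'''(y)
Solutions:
 u(y) = C1 + C2*y + C3*exp(-sqrt(6)*y/3) + sqrt(2)*y^4/12 + y^3*(-sqrt(2)*k - 4*sqrt(3))/12 + y^2*(sqrt(3)*k + 6*sqrt(2))/4


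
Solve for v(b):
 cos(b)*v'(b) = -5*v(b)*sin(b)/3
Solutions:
 v(b) = C1*cos(b)^(5/3)


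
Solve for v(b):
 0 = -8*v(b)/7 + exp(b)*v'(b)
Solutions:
 v(b) = C1*exp(-8*exp(-b)/7)


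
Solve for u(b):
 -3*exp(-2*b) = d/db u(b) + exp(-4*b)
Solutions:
 u(b) = C1 + 3*exp(-2*b)/2 + exp(-4*b)/4


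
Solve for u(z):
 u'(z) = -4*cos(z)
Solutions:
 u(z) = C1 - 4*sin(z)


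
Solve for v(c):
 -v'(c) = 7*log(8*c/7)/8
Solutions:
 v(c) = C1 - 7*c*log(c)/8 - 21*c*log(2)/8 + 7*c/8 + 7*c*log(7)/8


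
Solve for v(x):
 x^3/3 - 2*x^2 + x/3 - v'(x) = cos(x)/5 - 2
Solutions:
 v(x) = C1 + x^4/12 - 2*x^3/3 + x^2/6 + 2*x - sin(x)/5


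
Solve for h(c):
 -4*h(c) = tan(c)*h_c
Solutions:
 h(c) = C1/sin(c)^4


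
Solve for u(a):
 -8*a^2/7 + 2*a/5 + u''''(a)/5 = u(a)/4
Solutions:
 u(a) = C1*exp(-sqrt(2)*5^(1/4)*a/2) + C2*exp(sqrt(2)*5^(1/4)*a/2) + C3*sin(sqrt(2)*5^(1/4)*a/2) + C4*cos(sqrt(2)*5^(1/4)*a/2) - 32*a^2/7 + 8*a/5


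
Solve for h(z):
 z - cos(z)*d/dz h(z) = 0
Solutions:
 h(z) = C1 + Integral(z/cos(z), z)


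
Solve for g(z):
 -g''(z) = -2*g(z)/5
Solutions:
 g(z) = C1*exp(-sqrt(10)*z/5) + C2*exp(sqrt(10)*z/5)


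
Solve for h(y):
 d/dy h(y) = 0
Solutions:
 h(y) = C1


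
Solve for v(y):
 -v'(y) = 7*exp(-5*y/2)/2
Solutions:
 v(y) = C1 + 7*exp(-5*y/2)/5


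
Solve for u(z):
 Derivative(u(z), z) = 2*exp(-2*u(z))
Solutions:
 u(z) = log(-sqrt(C1 + 4*z))
 u(z) = log(C1 + 4*z)/2


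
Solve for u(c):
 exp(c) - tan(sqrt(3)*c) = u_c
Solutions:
 u(c) = C1 + exp(c) + sqrt(3)*log(cos(sqrt(3)*c))/3


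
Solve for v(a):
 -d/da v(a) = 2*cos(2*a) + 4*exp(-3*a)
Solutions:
 v(a) = C1 - sin(2*a) + 4*exp(-3*a)/3


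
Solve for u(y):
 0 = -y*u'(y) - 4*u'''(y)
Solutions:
 u(y) = C1 + Integral(C2*airyai(-2^(1/3)*y/2) + C3*airybi(-2^(1/3)*y/2), y)


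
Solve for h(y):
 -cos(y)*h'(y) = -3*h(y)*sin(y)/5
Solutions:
 h(y) = C1/cos(y)^(3/5)


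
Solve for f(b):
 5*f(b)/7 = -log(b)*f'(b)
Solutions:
 f(b) = C1*exp(-5*li(b)/7)


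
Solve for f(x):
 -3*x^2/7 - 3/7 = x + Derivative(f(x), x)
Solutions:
 f(x) = C1 - x^3/7 - x^2/2 - 3*x/7


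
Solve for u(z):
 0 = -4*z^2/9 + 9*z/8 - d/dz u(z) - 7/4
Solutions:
 u(z) = C1 - 4*z^3/27 + 9*z^2/16 - 7*z/4


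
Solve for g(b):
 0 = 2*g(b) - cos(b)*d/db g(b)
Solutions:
 g(b) = C1*(sin(b) + 1)/(sin(b) - 1)


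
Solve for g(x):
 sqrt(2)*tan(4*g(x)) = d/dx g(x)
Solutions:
 g(x) = -asin(C1*exp(4*sqrt(2)*x))/4 + pi/4
 g(x) = asin(C1*exp(4*sqrt(2)*x))/4


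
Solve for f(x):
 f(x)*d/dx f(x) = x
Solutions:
 f(x) = -sqrt(C1 + x^2)
 f(x) = sqrt(C1 + x^2)


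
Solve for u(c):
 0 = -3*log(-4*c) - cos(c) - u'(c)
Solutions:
 u(c) = C1 - 3*c*log(-c) - 6*c*log(2) + 3*c - sin(c)


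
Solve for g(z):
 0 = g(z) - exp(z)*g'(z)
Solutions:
 g(z) = C1*exp(-exp(-z))


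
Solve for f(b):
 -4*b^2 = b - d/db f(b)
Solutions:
 f(b) = C1 + 4*b^3/3 + b^2/2


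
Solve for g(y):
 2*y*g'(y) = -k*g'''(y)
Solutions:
 g(y) = C1 + Integral(C2*airyai(2^(1/3)*y*(-1/k)^(1/3)) + C3*airybi(2^(1/3)*y*(-1/k)^(1/3)), y)


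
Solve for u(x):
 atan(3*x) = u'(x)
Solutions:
 u(x) = C1 + x*atan(3*x) - log(9*x^2 + 1)/6


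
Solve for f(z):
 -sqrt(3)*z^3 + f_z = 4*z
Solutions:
 f(z) = C1 + sqrt(3)*z^4/4 + 2*z^2


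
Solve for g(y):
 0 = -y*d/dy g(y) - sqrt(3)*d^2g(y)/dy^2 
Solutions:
 g(y) = C1 + C2*erf(sqrt(2)*3^(3/4)*y/6)


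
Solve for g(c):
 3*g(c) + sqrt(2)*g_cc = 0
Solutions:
 g(c) = C1*sin(2^(3/4)*sqrt(3)*c/2) + C2*cos(2^(3/4)*sqrt(3)*c/2)


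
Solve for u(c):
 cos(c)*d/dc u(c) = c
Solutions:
 u(c) = C1 + Integral(c/cos(c), c)


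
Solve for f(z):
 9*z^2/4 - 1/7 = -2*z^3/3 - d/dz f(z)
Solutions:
 f(z) = C1 - z^4/6 - 3*z^3/4 + z/7


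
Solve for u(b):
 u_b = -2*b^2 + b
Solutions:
 u(b) = C1 - 2*b^3/3 + b^2/2


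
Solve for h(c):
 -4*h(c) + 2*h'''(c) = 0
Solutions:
 h(c) = C3*exp(2^(1/3)*c) + (C1*sin(2^(1/3)*sqrt(3)*c/2) + C2*cos(2^(1/3)*sqrt(3)*c/2))*exp(-2^(1/3)*c/2)


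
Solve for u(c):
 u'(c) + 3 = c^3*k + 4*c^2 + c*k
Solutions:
 u(c) = C1 + c^4*k/4 + 4*c^3/3 + c^2*k/2 - 3*c


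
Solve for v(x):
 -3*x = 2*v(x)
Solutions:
 v(x) = -3*x/2


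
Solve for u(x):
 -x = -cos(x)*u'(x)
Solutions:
 u(x) = C1 + Integral(x/cos(x), x)


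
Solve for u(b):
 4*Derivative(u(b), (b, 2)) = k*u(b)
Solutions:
 u(b) = C1*exp(-b*sqrt(k)/2) + C2*exp(b*sqrt(k)/2)


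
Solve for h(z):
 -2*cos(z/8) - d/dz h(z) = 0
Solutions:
 h(z) = C1 - 16*sin(z/8)


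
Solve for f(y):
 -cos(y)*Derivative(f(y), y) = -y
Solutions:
 f(y) = C1 + Integral(y/cos(y), y)


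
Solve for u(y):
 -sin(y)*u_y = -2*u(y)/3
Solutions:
 u(y) = C1*(cos(y) - 1)^(1/3)/(cos(y) + 1)^(1/3)


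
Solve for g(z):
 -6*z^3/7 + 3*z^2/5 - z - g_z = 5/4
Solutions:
 g(z) = C1 - 3*z^4/14 + z^3/5 - z^2/2 - 5*z/4


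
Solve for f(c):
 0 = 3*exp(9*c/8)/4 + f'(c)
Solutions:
 f(c) = C1 - 2*exp(9*c/8)/3


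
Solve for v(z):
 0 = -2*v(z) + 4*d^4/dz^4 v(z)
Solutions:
 v(z) = C1*exp(-2^(3/4)*z/2) + C2*exp(2^(3/4)*z/2) + C3*sin(2^(3/4)*z/2) + C4*cos(2^(3/4)*z/2)


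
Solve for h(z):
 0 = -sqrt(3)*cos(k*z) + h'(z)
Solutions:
 h(z) = C1 + sqrt(3)*sin(k*z)/k


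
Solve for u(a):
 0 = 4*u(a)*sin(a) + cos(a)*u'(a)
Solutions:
 u(a) = C1*cos(a)^4


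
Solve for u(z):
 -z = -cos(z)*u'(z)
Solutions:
 u(z) = C1 + Integral(z/cos(z), z)


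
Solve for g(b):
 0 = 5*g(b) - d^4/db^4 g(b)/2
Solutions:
 g(b) = C1*exp(-10^(1/4)*b) + C2*exp(10^(1/4)*b) + C3*sin(10^(1/4)*b) + C4*cos(10^(1/4)*b)


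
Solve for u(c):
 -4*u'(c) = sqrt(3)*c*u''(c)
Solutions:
 u(c) = C1 + C2*c^(1 - 4*sqrt(3)/3)


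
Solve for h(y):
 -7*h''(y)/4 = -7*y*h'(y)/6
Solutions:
 h(y) = C1 + C2*erfi(sqrt(3)*y/3)


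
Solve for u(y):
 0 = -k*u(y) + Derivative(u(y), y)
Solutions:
 u(y) = C1*exp(k*y)


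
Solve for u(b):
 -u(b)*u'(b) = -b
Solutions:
 u(b) = -sqrt(C1 + b^2)
 u(b) = sqrt(C1 + b^2)


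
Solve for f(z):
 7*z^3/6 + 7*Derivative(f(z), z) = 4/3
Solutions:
 f(z) = C1 - z^4/24 + 4*z/21


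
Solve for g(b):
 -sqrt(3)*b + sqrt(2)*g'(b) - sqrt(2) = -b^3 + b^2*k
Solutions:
 g(b) = C1 - sqrt(2)*b^4/8 + sqrt(2)*b^3*k/6 + sqrt(6)*b^2/4 + b


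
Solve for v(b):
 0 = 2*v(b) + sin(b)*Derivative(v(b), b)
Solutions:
 v(b) = C1*(cos(b) + 1)/(cos(b) - 1)


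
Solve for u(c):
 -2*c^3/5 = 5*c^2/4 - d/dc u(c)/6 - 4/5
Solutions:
 u(c) = C1 + 3*c^4/5 + 5*c^3/2 - 24*c/5


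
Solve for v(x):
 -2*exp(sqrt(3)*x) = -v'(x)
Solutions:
 v(x) = C1 + 2*sqrt(3)*exp(sqrt(3)*x)/3


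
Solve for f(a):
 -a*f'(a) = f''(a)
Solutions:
 f(a) = C1 + C2*erf(sqrt(2)*a/2)


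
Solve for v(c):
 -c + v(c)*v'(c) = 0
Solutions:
 v(c) = -sqrt(C1 + c^2)
 v(c) = sqrt(C1 + c^2)


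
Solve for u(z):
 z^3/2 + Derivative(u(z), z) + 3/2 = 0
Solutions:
 u(z) = C1 - z^4/8 - 3*z/2


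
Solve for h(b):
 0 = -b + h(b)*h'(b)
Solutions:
 h(b) = -sqrt(C1 + b^2)
 h(b) = sqrt(C1 + b^2)


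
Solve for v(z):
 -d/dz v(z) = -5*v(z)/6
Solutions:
 v(z) = C1*exp(5*z/6)


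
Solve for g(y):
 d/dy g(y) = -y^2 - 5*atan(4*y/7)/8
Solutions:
 g(y) = C1 - y^3/3 - 5*y*atan(4*y/7)/8 + 35*log(16*y^2 + 49)/64


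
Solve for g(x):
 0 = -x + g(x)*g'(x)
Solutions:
 g(x) = -sqrt(C1 + x^2)
 g(x) = sqrt(C1 + x^2)


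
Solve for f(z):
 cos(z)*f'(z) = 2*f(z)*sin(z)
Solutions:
 f(z) = C1/cos(z)^2


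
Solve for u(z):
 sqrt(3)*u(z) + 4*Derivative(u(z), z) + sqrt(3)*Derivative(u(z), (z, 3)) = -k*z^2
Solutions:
 u(z) = C1*exp(2^(1/3)*z*(-8*sqrt(3)/(27 + sqrt(3)*sqrt(243 + 256*sqrt(3)))^(1/3) + 2^(1/3)*(27 + sqrt(3)*sqrt(243 + 256*sqrt(3)))^(1/3))/12)*sin(2^(1/3)*z*(2/(27 + sqrt(3)*sqrt(243 + 256*sqrt(3)))^(1/3) + 2^(1/3)*sqrt(3)*(27 + sqrt(3)*sqrt(243 + 256*sqrt(3)))^(1/3)/12)) + C2*exp(2^(1/3)*z*(-8*sqrt(3)/(27 + sqrt(3)*sqrt(243 + 256*sqrt(3)))^(1/3) + 2^(1/3)*(27 + sqrt(3)*sqrt(243 + 256*sqrt(3)))^(1/3))/12)*cos(2^(1/3)*z*(2/(27 + sqrt(3)*sqrt(243 + 256*sqrt(3)))^(1/3) + 2^(1/3)*sqrt(3)*(27 + sqrt(3)*sqrt(243 + 256*sqrt(3)))^(1/3)/12)) + C3*exp(-2^(1/3)*z*(-8*sqrt(3)/(27 + sqrt(3)*sqrt(243 + 256*sqrt(3)))^(1/3) + 2^(1/3)*(27 + sqrt(3)*sqrt(243 + 256*sqrt(3)))^(1/3))/6) - sqrt(3)*k*z^2/3 + 8*k*z/3 - 32*sqrt(3)*k/9


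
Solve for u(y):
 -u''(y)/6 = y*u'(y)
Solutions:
 u(y) = C1 + C2*erf(sqrt(3)*y)


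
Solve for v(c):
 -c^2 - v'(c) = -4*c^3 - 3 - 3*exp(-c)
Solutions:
 v(c) = C1 + c^4 - c^3/3 + 3*c - 3*exp(-c)


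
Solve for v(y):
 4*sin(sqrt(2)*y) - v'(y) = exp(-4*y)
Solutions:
 v(y) = C1 - 2*sqrt(2)*cos(sqrt(2)*y) + exp(-4*y)/4


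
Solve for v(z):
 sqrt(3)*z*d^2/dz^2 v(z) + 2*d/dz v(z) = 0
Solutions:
 v(z) = C1 + C2*z^(1 - 2*sqrt(3)/3)


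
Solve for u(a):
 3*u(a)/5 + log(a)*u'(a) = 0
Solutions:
 u(a) = C1*exp(-3*li(a)/5)


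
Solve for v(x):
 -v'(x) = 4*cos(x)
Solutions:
 v(x) = C1 - 4*sin(x)


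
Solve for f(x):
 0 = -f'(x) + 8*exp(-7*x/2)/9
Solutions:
 f(x) = C1 - 16*exp(-7*x/2)/63


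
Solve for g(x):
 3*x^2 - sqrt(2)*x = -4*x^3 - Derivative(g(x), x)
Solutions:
 g(x) = C1 - x^4 - x^3 + sqrt(2)*x^2/2


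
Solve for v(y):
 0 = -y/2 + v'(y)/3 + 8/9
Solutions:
 v(y) = C1 + 3*y^2/4 - 8*y/3


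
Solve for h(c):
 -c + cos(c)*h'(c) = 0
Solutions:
 h(c) = C1 + Integral(c/cos(c), c)


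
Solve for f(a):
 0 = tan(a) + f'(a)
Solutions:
 f(a) = C1 + log(cos(a))


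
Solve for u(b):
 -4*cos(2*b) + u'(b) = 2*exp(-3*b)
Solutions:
 u(b) = C1 + 2*sin(2*b) - 2*exp(-3*b)/3


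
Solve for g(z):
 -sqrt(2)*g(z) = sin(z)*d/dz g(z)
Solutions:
 g(z) = C1*(cos(z) + 1)^(sqrt(2)/2)/(cos(z) - 1)^(sqrt(2)/2)


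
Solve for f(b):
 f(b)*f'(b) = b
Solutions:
 f(b) = -sqrt(C1 + b^2)
 f(b) = sqrt(C1 + b^2)


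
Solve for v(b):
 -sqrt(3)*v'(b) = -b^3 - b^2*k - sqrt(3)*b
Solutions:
 v(b) = C1 + sqrt(3)*b^4/12 + sqrt(3)*b^3*k/9 + b^2/2


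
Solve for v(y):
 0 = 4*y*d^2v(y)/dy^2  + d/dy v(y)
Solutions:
 v(y) = C1 + C2*y^(3/4)


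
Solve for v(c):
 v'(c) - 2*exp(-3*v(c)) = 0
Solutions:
 v(c) = log(C1 + 6*c)/3
 v(c) = log((-3^(1/3) - 3^(5/6)*I)*(C1 + 2*c)^(1/3)/2)
 v(c) = log((-3^(1/3) + 3^(5/6)*I)*(C1 + 2*c)^(1/3)/2)


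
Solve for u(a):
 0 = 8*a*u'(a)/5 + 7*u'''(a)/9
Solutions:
 u(a) = C1 + Integral(C2*airyai(-2*105^(2/3)*a/35) + C3*airybi(-2*105^(2/3)*a/35), a)


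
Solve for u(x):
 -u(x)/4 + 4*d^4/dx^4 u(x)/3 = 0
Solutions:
 u(x) = C1*exp(-3^(1/4)*x/2) + C2*exp(3^(1/4)*x/2) + C3*sin(3^(1/4)*x/2) + C4*cos(3^(1/4)*x/2)


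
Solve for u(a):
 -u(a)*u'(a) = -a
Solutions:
 u(a) = -sqrt(C1 + a^2)
 u(a) = sqrt(C1 + a^2)


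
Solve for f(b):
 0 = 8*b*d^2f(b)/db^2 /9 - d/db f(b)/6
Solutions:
 f(b) = C1 + C2*b^(19/16)


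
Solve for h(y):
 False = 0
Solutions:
 h(y) = C1 + 3*y*asin(4*y)/4 + zoo*y + 3*sqrt(1 - 16*y^2)/16


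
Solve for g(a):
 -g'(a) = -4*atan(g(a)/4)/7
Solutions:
 Integral(1/atan(_y/4), (_y, g(a))) = C1 + 4*a/7


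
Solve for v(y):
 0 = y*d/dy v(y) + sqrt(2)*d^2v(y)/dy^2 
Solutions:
 v(y) = C1 + C2*erf(2^(1/4)*y/2)


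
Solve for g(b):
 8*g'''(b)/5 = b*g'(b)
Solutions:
 g(b) = C1 + Integral(C2*airyai(5^(1/3)*b/2) + C3*airybi(5^(1/3)*b/2), b)


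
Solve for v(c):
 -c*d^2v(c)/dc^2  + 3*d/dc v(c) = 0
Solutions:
 v(c) = C1 + C2*c^4


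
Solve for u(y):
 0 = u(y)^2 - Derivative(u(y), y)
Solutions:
 u(y) = -1/(C1 + y)


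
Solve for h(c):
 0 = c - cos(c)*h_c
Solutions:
 h(c) = C1 + Integral(c/cos(c), c)


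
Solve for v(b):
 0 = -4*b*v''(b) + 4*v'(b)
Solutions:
 v(b) = C1 + C2*b^2


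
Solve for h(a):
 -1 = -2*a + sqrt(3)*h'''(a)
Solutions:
 h(a) = C1 + C2*a + C3*a^2 + sqrt(3)*a^4/36 - sqrt(3)*a^3/18


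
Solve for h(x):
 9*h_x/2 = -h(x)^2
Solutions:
 h(x) = 9/(C1 + 2*x)
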